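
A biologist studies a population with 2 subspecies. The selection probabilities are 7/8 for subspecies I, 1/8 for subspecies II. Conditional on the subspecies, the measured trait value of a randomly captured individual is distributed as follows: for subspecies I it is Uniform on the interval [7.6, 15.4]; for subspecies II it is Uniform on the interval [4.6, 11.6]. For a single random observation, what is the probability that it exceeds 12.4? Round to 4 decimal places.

0.3365

Conditional on each subspecies, P(X > 12.4): I: 0.384615; II: 0.
By total probability, P(X > 12.4) = 0.875·0.384615 + 0.125·0 = 0.336538.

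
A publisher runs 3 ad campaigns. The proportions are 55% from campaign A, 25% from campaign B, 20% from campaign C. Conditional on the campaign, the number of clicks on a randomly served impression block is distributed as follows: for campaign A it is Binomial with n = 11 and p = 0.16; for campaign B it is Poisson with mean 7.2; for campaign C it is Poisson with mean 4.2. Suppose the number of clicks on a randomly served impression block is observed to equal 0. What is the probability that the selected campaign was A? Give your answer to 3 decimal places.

Likelihoods P(X=0 | ·): A: 0.146917; B: 0.000746586; C: 0.0149956.
Posterior ∝ prior × likelihood. Numerator for A: 0.55·0.146917 = 0.0808044.
Normalizing constant: 0.55·0.146917 + 0.25·0.000746586 + 0.2·0.0149956 = 0.0839901.
P(A | observation) = 0.0808044 / 0.0839901 = 0.96207.

0.962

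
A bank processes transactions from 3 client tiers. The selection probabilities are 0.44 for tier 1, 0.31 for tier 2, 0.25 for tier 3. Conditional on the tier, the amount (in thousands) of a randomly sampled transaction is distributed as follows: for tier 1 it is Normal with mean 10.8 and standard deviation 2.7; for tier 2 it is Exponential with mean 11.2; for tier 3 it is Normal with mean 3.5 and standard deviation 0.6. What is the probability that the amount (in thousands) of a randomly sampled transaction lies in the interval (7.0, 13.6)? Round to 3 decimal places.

Conditional on each tier, P(7.0 < X < 13.6): 1: 0.770487; 2: 0.238339; 3: 2.71654e-09.
By total probability, P(7.0 < X < 13.6) = 0.44·0.770487 + 0.31·0.238339 + 0.25·2.71654e-09 = 0.4129.

0.413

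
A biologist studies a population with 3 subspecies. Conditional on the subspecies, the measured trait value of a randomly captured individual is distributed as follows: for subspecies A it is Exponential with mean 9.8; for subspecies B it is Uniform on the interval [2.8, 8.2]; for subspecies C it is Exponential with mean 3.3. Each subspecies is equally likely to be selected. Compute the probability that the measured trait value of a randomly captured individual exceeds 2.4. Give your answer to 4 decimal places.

0.7553

Conditional on each subspecies, P(X > 2.4): A: 0.782784; B: 1; C: 0.483225.
By total probability, P(X > 2.4) = 0.333333·0.782784 + 0.333333·1 + 0.333333·0.483225 = 0.755336.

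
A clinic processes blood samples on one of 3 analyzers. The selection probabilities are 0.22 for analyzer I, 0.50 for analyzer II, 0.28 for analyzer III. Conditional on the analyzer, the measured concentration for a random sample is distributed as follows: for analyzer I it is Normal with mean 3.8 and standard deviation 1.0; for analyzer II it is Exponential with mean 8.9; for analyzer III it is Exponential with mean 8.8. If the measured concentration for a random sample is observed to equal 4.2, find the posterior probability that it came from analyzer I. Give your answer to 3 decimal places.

Likelihoods f(4.2 | ·): I: 0.36827; II: 0.070091; III: 0.0705083.
Posterior ∝ prior × likelihood. Numerator for I: 0.22·0.36827 = 0.0810194.
Normalizing constant: 0.22·0.36827 + 0.5·0.070091 + 0.28·0.0705083 = 0.135807.
P(I | observation) = 0.0810194 / 0.135807 = 0.596577.

0.597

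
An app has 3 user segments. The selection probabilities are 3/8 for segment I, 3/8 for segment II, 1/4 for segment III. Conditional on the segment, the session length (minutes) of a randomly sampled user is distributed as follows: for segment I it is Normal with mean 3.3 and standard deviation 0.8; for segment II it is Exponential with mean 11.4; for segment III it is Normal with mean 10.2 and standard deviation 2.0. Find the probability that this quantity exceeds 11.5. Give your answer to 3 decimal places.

0.201

Conditional on each segment, P(X > 11.5): I: 0; II: 0.364667; III: 0.257846.
By total probability, P(X > 11.5) = 0.375·0 + 0.375·0.364667 + 0.25·0.257846 = 0.201211.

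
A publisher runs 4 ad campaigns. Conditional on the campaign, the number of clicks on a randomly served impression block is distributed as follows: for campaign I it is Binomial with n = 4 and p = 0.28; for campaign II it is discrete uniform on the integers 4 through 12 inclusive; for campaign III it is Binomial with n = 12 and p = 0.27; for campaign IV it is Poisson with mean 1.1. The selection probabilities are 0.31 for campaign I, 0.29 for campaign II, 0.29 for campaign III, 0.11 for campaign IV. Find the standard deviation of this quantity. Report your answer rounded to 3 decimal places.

3.350

Per component, I: μ=1.12, E[X²]=2.0608; II: μ=8, E[X²]=70.6667; III: μ=3.24, E[X²]=12.8628; IV: μ=1.1, E[X²]=2.31.
E[X] = 0.31·1.12 + 0.29·8 + 0.29·3.24 + 0.11·1.1 = 3.7278.
E[X²] = 0.31·2.0608 + 0.29·70.6667 + 0.29·12.8628 + 0.11·2.31 = 25.1165.
Var(X) = E[X²] − (E[X])² = 25.1165 − 13.8965 = 11.22.
SD(X) = √11.22 = 3.34963.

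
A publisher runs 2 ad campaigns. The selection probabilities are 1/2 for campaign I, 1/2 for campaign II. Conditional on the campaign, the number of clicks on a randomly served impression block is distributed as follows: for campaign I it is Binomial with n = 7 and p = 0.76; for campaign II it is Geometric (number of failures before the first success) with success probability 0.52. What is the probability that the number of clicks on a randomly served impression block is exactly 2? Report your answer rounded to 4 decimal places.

0.0647

Conditional on each campaign, P(X = 2): I: 0.00965834; II: 0.119808.
By total probability, P(X = 2) = 0.5·0.00965834 + 0.5·0.119808 = 0.0647332.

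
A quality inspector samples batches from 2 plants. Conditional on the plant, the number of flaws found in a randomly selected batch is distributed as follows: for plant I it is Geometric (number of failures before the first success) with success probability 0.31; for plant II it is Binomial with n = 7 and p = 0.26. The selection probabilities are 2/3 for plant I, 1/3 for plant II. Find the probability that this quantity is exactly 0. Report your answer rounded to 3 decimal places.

Conditional on each plant, P(X = 0): I: 0.31; II: 0.121513.
By total probability, P(X = 0) = 0.666667·0.31 + 0.333333·0.121513 = 0.247171.

0.247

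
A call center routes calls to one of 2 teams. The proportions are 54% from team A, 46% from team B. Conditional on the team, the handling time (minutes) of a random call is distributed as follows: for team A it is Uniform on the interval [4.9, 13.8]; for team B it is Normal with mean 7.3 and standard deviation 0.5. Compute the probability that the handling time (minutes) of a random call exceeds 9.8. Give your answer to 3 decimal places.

0.243

Conditional on each team, P(X > 9.8): A: 0.449438; B: 2.86652e-07.
By total probability, P(X > 9.8) = 0.54·0.449438 + 0.46·2.86652e-07 = 0.242697.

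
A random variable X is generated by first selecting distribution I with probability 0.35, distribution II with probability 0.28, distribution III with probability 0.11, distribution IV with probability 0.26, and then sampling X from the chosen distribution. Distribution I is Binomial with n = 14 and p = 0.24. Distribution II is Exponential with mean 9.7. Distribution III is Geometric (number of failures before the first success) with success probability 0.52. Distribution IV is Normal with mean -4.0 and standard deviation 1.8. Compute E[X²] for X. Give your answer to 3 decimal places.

62.827

For each component E[X²] = Var + (mean)², giving I: 13.8432; II: 188.18; III: 2.62722; IV: 19.24.
Overall E[X²] = 0.35·13.8432 + 0.28·188.18 + 0.11·2.62722 + 0.26·19.24 = 62.8269.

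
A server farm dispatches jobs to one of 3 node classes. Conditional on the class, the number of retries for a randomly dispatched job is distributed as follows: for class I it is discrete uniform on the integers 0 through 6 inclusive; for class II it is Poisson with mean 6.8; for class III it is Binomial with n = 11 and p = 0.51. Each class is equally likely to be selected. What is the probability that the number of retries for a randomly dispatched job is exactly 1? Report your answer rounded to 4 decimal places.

Conditional on each class, P(X = 1): I: 0.142857; II: 0.00757367; III: 0.00447635.
By total probability, P(X = 1) = 0.333333·0.142857 + 0.333333·0.00757367 + 0.333333·0.00447635 = 0.0516357.

0.0516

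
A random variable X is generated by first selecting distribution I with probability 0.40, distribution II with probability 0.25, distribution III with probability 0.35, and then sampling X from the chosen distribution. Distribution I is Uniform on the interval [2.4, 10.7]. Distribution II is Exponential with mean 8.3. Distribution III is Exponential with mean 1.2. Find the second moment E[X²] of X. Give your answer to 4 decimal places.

54.9103

For each component E[X²] = Var + (mean)², giving I: 48.6433; II: 137.78; III: 2.88.
Overall E[X²] = 0.4·48.6433 + 0.25·137.78 + 0.35·2.88 = 54.9103.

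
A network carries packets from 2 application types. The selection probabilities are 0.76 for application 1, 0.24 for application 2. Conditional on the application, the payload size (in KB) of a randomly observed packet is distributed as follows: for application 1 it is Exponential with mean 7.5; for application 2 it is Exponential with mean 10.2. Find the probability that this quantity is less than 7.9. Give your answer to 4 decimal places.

Conditional on each application, P(X < 7.9): 1: 0.651227; 2: 0.53907.
By total probability, P(X < 7.9) = 0.76·0.651227 + 0.24·0.53907 = 0.624309.

0.6243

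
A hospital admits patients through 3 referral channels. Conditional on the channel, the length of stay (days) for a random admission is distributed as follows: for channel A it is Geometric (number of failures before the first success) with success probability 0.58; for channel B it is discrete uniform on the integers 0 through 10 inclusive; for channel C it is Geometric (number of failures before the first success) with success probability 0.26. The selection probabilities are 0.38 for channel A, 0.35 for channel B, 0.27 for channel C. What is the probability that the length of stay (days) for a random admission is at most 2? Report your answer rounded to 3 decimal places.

0.608

Conditional on each channel, P(X ≤ 2): A: 0.925912; B: 0.272727; C: 0.594776.
By total probability, P(X ≤ 2) = 0.38·0.925912 + 0.35·0.272727 + 0.27·0.594776 = 0.607891.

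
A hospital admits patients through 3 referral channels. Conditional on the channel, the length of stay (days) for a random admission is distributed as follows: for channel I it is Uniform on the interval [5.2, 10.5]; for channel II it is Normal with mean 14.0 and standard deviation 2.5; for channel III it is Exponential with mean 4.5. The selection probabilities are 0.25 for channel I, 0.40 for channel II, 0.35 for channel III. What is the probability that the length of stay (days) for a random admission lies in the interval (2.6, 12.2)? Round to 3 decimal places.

0.517

Conditional on each channel, P(2.6 < X < 12.2): I: 1; II: 0.23576; III: 0.494681.
By total probability, P(2.6 < X < 12.2) = 0.25·1 + 0.4·0.23576 + 0.35·0.494681 = 0.517442.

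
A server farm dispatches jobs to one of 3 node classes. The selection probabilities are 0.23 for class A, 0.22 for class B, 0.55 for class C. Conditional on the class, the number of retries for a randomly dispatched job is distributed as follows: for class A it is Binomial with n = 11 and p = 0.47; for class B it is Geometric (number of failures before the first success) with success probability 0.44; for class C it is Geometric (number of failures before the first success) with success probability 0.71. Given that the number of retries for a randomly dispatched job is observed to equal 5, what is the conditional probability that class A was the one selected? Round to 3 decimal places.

0.898

Likelihoods P(X=5 | ·): A: 0.234848; B: 0.0242322; C: 0.00145629.
Posterior ∝ prior × likelihood. Numerator for A: 0.23·0.234848 = 0.054015.
Normalizing constant: 0.23·0.234848 + 0.22·0.0242322 + 0.55·0.00145629 = 0.060147.
P(A | observation) = 0.054015 / 0.060147 = 0.898049.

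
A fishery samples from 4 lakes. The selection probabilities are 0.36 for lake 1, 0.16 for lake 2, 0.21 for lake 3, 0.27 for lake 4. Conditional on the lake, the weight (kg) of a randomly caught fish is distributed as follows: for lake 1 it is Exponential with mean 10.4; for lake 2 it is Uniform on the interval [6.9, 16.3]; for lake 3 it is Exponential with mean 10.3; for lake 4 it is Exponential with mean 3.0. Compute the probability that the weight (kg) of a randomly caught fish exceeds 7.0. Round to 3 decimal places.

0.475

Conditional on each lake, P(X > 7.0): 1: 0.510137; 2: 0.989362; 3: 0.506814; 4: 0.096972.
By total probability, P(X > 7.0) = 0.36·0.510137 + 0.16·0.989362 + 0.21·0.506814 + 0.27·0.096972 = 0.47456.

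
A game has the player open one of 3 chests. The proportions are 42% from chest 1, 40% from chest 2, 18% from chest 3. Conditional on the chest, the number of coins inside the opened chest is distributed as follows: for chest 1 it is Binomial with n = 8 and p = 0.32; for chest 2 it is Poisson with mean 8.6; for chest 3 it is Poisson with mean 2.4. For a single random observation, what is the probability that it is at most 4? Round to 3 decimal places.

0.579

Conditional on each chest, P(X ≤ 4): 1: 0.925036; 2: 0.070054; 3: 0.904131.
By total probability, P(X ≤ 4) = 0.42·0.925036 + 0.4·0.070054 + 0.18·0.904131 = 0.57928.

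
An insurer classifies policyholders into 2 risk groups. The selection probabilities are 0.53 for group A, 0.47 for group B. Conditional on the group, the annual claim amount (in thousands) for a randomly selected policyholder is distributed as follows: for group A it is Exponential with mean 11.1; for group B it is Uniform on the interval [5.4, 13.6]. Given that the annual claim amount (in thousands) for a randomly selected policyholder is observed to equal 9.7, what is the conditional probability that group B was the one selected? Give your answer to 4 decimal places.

Likelihoods f(9.7 | ·): A: 0.0375975; B: 0.121951.
Posterior ∝ prior × likelihood. Numerator for B: 0.47·0.121951 = 0.0573171.
Normalizing constant: 0.53·0.0375975 + 0.47·0.121951 = 0.0772437.
P(B | observation) = 0.0573171 / 0.0772437 = 0.742029.

0.7420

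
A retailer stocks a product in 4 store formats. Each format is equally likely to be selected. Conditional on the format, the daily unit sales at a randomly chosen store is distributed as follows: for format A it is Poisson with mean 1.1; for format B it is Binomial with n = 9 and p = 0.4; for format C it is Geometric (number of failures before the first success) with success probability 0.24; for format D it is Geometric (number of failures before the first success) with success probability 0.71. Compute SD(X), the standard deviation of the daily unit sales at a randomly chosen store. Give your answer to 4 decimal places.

Per component, A: μ=1.1, E[X²]=2.31; B: μ=3.6, E[X²]=15.12; C: μ=3.16667, E[X²]=23.2222; D: μ=0.408451, E[X²]=0.742115.
E[X] = 0.25·1.1 + 0.25·3.6 + 0.25·3.16667 + 0.25·0.408451 = 2.06878.
E[X²] = 0.25·2.31 + 0.25·15.12 + 0.25·23.2222 + 0.25·0.742115 = 10.3486.
Var(X) = E[X²] − (E[X])² = 10.3486 − 4.27985 = 6.06874.
SD(X) = √6.06874 = 2.46348.

2.4635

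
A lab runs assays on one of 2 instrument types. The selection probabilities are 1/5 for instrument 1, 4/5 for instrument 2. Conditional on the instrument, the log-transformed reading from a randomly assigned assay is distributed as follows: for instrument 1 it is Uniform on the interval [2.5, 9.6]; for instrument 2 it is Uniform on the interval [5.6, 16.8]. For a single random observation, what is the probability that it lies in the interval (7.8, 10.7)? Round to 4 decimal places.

0.2578

Conditional on each instrument, P(7.8 < X < 10.7): 1: 0.253521; 2: 0.258929.
By total probability, P(7.8 < X < 10.7) = 0.2·0.253521 + 0.8·0.258929 = 0.257847.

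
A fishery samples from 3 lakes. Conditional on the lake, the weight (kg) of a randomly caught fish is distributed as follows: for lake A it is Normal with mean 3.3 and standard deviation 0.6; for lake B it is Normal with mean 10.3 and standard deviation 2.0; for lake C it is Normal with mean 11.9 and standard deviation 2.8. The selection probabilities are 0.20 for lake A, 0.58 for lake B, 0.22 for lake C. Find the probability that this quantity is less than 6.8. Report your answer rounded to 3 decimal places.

0.231

Conditional on each lake, P(X < 6.8): A: 1; B: 0.0400592; C: 0.0342709.
By total probability, P(X < 6.8) = 0.2·1 + 0.58·0.0400592 + 0.22·0.0342709 = 0.230774.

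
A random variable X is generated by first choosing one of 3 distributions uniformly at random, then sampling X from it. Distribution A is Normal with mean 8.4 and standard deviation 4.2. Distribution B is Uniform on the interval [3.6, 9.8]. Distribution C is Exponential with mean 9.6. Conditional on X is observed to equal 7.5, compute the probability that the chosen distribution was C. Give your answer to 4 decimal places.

0.1580

Likelihoods f(7.5 | ·): A: 0.0928303; B: 0.16129; C: 0.047691.
Posterior ∝ prior × likelihood. Numerator for C: 0.333333·0.047691 = 0.015897.
Normalizing constant: 0.333333·0.0928303 + 0.333333·0.16129 + 0.333333·0.047691 = 0.100604.
P(C | observation) = 0.015897 / 0.100604 = 0.158016.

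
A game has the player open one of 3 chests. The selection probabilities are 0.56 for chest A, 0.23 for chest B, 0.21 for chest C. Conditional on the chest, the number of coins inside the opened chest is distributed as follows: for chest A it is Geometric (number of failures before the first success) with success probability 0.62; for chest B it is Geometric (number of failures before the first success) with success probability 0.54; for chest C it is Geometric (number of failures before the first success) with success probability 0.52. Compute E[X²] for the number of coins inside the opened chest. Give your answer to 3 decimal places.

For each component E[X²] = Var + (mean)², giving A: 1.3642; B: 2.30316; C: 2.62722.
Overall E[X²] = 0.56·1.3642 + 0.23·2.30316 + 0.21·2.62722 = 1.8454.

1.845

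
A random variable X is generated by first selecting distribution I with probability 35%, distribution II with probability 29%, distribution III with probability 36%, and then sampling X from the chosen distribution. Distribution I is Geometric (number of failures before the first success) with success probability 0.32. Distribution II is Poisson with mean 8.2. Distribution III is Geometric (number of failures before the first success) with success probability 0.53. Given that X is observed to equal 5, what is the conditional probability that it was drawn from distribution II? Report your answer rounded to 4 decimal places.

Likelihoods P(X=5 | ·): I: 0.0465259; II: 0.0848542; III: 0.0121553.
Posterior ∝ prior × likelihood. Numerator for II: 0.29·0.0848542 = 0.0246077.
Normalizing constant: 0.35·0.0465259 + 0.29·0.0848542 + 0.36·0.0121553 = 0.0452677.
P(II | observation) = 0.0246077 / 0.0452677 = 0.543605.

0.5436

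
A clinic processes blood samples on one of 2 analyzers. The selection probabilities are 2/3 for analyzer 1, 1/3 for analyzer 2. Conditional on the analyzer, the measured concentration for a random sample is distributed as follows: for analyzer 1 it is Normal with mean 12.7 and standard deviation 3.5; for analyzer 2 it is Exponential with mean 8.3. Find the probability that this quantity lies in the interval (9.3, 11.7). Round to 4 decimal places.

0.1752

Conditional on each analyzer, P(9.3 < X < 11.7): 1: 0.221881; 2: 0.081891.
By total probability, P(9.3 < X < 11.7) = 0.666667·0.221881 + 0.333333·0.081891 = 0.175218.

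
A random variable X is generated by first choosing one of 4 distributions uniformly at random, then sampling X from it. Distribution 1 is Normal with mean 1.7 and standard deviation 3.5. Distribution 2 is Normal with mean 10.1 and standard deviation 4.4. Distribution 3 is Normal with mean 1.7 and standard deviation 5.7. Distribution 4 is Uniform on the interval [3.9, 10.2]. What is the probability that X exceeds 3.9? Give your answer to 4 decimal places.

Conditional on each component, P(X > 3.9): 1: 0.264815; 2: 0.920596; 3: 0.349761; 4: 1.
By total probability, P(X > 3.9) = 0.25·0.264815 + 0.25·0.920596 + 0.25·0.349761 + 0.25·1 = 0.633793.

0.6338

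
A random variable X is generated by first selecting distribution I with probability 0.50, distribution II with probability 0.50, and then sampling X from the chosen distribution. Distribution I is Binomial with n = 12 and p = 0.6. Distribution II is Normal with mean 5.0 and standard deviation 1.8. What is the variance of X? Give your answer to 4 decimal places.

Per component, I: μ=7.2, E[X²]=54.72; II: μ=5, E[X²]=28.24.
E[X] = 0.5·7.2 + 0.5·5 = 6.1.
E[X²] = 0.5·54.72 + 0.5·28.24 = 41.48.
Var(X) = E[X²] − (E[X])² = 41.48 − 37.21 = 4.27.

4.2700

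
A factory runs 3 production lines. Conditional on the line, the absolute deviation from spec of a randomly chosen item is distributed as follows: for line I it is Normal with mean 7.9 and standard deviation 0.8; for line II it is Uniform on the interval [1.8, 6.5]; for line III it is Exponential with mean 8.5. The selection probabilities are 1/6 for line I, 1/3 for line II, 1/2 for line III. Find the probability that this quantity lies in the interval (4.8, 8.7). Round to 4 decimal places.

Conditional on each line, P(4.8 < X < 8.7): I: 0.841291; II: 0.361702; III: 0.209203.
By total probability, P(4.8 < X < 8.7) = 0.166667·0.841291 + 0.333333·0.361702 + 0.5·0.209203 = 0.365384.

0.3654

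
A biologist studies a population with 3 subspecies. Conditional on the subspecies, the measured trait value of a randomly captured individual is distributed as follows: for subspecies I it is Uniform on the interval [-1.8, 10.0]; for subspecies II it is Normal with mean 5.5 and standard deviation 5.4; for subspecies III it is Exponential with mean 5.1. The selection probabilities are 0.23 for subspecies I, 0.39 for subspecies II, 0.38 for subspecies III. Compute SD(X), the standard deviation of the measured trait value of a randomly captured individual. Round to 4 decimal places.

Per component, I: μ=4.1, E[X²]=28.4133; II: μ=5.5, E[X²]=59.41; III: μ=5.1, E[X²]=52.02.
E[X] = 0.23·4.1 + 0.39·5.5 + 0.38·5.1 = 5.026.
E[X²] = 0.23·28.4133 + 0.39·59.41 + 0.38·52.02 = 49.4726.
Var(X) = E[X²] − (E[X])² = 49.4726 − 25.2607 = 24.2119.
SD(X) = √24.2119 = 4.92056.

4.9206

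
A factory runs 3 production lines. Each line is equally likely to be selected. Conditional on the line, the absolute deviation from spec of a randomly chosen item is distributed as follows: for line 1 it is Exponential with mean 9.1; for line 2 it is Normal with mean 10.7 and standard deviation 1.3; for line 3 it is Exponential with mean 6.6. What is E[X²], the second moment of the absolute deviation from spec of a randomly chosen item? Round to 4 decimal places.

122.9733

For each component E[X²] = Var + (mean)², giving 1: 165.62; 2: 116.18; 3: 87.12.
Overall E[X²] = 0.333333·165.62 + 0.333333·116.18 + 0.333333·87.12 = 122.973.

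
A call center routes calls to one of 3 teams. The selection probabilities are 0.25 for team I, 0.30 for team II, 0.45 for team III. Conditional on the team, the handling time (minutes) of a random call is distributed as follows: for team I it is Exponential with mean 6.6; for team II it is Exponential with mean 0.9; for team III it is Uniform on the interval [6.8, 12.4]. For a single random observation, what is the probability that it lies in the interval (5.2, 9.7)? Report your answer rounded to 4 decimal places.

Conditional on each team, P(5.2 < X < 9.7): I: 0.224813; II: 0.00307473; III: 0.517857.
By total probability, P(5.2 < X < 9.7) = 0.25·0.224813 + 0.3·0.00307473 + 0.45·0.517857 = 0.290161.

0.2902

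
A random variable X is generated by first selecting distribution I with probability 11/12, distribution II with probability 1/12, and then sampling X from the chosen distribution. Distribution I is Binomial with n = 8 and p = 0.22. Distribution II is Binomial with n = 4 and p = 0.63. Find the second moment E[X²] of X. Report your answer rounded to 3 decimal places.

For each component E[X²] = Var + (mean)², giving I: 4.4704; II: 7.2828.
Overall E[X²] = 0.916667·4.4704 + 0.0833333·7.2828 = 4.70477.

4.705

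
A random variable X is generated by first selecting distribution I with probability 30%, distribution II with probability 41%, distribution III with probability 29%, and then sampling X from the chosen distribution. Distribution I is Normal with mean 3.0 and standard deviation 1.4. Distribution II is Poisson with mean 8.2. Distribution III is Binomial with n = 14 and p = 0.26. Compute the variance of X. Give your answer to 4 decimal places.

Per component, I: μ=3, E[X²]=10.96; II: μ=8.2, E[X²]=75.44; III: μ=3.64, E[X²]=15.9432.
E[X] = 0.3·3 + 0.41·8.2 + 0.29·3.64 = 5.3176.
E[X²] = 0.3·10.96 + 0.41·75.44 + 0.29·15.9432 = 38.8419.
Var(X) = E[X²] − (E[X])² = 38.8419 − 28.2769 = 10.5651.

10.5651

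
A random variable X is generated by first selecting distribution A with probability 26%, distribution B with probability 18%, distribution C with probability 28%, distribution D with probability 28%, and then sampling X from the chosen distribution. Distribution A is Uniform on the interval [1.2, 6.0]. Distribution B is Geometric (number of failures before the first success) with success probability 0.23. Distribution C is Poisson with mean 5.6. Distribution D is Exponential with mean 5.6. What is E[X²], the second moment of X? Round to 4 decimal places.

36.4167

For each component E[X²] = Var + (mean)², giving A: 14.88; B: 25.7637; C: 36.96; D: 62.72.
Overall E[X²] = 0.26·14.88 + 0.18·25.7637 + 0.28·36.96 + 0.28·62.72 = 36.4167.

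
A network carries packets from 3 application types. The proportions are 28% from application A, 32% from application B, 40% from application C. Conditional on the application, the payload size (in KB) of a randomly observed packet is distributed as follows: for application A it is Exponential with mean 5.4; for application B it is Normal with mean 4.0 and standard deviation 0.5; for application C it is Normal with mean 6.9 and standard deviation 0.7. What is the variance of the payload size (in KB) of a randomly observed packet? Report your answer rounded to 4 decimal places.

Per component, A: μ=5.4, E[X²]=58.32; B: μ=4, E[X²]=16.25; C: μ=6.9, E[X²]=48.1.
E[X] = 0.28·5.4 + 0.32·4 + 0.4·6.9 = 5.552.
E[X²] = 0.28·58.32 + 0.32·16.25 + 0.4·48.1 = 40.7696.
Var(X) = E[X²] − (E[X])² = 40.7696 − 30.8247 = 9.9449.

9.9449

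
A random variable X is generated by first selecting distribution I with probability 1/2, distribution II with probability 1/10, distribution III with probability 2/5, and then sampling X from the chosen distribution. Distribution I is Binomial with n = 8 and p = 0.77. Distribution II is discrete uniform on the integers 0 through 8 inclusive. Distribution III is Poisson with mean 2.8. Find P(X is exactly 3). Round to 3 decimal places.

Conditional on each component, P(X = 3): I: 0.0164551; II: 0.111111; III: 0.222484.
By total probability, P(X = 3) = 0.5·0.0164551 + 0.1·0.111111 + 0.4·0.222484 = 0.108332.

0.108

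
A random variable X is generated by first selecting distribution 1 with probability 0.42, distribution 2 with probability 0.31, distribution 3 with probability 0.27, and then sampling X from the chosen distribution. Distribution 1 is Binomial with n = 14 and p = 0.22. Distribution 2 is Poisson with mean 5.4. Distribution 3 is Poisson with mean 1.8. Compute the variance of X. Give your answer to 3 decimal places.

5.140

Per component, 1: μ=3.08, E[X²]=11.8888; 2: μ=5.4, E[X²]=34.56; 3: μ=1.8, E[X²]=5.04.
E[X] = 0.42·3.08 + 0.31·5.4 + 0.27·1.8 = 3.4536.
E[X²] = 0.42·11.8888 + 0.31·34.56 + 0.27·5.04 = 17.0677.
Var(X) = E[X²] − (E[X])² = 17.0677 − 11.9274 = 5.14034.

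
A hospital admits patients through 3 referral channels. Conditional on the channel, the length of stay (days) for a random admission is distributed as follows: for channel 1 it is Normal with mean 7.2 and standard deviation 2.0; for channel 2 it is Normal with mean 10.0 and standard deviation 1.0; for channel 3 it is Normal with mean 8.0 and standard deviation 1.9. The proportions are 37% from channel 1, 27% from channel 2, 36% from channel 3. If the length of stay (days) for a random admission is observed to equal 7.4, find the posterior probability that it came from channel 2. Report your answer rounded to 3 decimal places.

0.025

Likelihoods f(7.4 | ·): 1: 0.198476; 2: 0.013583; 3: 0.199757.
Posterior ∝ prior × likelihood. Numerator for 2: 0.27·0.013583 = 0.0036674.
Normalizing constant: 0.37·0.198476 + 0.27·0.013583 + 0.36·0.199757 = 0.149016.
P(2 | observation) = 0.0036674 / 0.149016 = 0.0246108.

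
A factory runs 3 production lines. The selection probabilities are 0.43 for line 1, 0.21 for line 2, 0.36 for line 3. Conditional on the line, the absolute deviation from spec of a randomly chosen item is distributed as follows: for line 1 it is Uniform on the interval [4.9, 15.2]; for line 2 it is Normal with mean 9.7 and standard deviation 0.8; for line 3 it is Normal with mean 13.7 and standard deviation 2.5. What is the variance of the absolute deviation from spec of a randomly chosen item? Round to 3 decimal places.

Per component, 1: μ=10.05, E[X²]=109.843; 2: μ=9.7, E[X²]=94.73; 3: μ=13.7, E[X²]=193.94.
E[X] = 0.43·10.05 + 0.21·9.7 + 0.36·13.7 = 11.2905.
E[X²] = 0.43·109.843 + 0.21·94.73 + 0.36·193.94 = 136.944.
Var(X) = E[X²] − (E[X])² = 136.944 − 127.475 = 9.46894.

9.469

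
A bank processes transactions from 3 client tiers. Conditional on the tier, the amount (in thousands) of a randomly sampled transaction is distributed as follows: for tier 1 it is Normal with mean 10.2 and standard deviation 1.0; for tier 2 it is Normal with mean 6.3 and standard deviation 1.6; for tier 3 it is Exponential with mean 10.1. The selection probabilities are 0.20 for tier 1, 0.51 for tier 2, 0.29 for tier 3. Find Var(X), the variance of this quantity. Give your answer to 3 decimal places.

Per component, 1: μ=10.2, E[X²]=105.04; 2: μ=6.3, E[X²]=42.25; 3: μ=10.1, E[X²]=204.02.
E[X] = 0.2·10.2 + 0.51·6.3 + 0.29·10.1 = 8.182.
E[X²] = 0.2·105.04 + 0.51·42.25 + 0.29·204.02 = 101.721.
Var(X) = E[X²] − (E[X])² = 101.721 − 66.9451 = 34.7762.

34.776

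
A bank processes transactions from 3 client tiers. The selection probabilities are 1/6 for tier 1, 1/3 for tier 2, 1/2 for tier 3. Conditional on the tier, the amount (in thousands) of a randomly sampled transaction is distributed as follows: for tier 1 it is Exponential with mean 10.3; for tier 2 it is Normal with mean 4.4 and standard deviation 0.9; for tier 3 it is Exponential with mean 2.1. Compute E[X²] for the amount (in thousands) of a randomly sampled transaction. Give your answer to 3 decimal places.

46.497

For each component E[X²] = Var + (mean)², giving 1: 212.18; 2: 20.17; 3: 8.82.
Overall E[X²] = 0.166667·212.18 + 0.333333·20.17 + 0.5·8.82 = 46.4967.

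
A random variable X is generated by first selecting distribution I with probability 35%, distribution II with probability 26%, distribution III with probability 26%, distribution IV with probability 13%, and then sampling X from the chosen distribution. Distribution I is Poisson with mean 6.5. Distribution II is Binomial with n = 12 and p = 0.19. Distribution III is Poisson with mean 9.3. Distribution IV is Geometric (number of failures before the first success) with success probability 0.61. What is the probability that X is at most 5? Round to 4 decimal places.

0.5404

Conditional on each component, P(X ≤ 5): I: 0.369041; II: 0.984852; III: 0.0986498; IV: 0.996481.
By total probability, P(X ≤ 5) = 0.35·0.369041 + 0.26·0.984852 + 0.26·0.0986498 + 0.13·0.996481 = 0.540417.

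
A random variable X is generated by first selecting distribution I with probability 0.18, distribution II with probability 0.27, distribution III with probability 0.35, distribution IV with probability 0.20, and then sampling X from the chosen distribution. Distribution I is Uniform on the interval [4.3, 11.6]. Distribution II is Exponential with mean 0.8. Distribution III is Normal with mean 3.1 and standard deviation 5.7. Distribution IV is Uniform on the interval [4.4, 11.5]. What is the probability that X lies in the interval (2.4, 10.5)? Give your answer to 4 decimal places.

0.4963

Conditional on each component, P(2.4 < X < 10.5): I: 0.849315; II: 0.0497851; III: 0.451769; IV: 0.859155.
By total probability, P(2.4 < X < 10.5) = 0.18·0.849315 + 0.27·0.0497851 + 0.35·0.451769 + 0.2·0.859155 = 0.496269.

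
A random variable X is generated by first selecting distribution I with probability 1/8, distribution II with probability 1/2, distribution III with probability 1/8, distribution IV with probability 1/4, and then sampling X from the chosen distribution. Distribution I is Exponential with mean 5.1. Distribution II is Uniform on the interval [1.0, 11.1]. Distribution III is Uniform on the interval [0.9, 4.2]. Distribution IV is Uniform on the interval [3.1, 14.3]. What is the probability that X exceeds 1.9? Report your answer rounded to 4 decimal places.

Conditional on each component, P(X > 1.9): I: 0.688976; II: 0.910891; III: 0.69697; IV: 1.
By total probability, P(X > 1.9) = 0.125·0.688976 + 0.5·0.910891 + 0.125·0.69697 + 0.25·1 = 0.878689.

0.8787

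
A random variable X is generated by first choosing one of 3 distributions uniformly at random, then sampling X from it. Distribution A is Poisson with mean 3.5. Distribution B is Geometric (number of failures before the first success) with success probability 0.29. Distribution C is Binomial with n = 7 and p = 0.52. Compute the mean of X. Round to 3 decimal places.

3.196

Component means — A: 3.5; B: 2.44828; C: 3.64.
E[X] = 0.333333·3.5 + 0.333333·2.44828 + 0.333333·3.64 = 3.19609.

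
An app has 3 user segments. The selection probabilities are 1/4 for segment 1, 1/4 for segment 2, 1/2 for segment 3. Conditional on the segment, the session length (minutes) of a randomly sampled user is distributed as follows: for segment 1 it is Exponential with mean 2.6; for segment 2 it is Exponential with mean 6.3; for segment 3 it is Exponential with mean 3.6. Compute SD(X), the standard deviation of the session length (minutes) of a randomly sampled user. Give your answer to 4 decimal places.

4.4704

Per component, 1: μ=2.6, E[X²]=13.52; 2: μ=6.3, E[X²]=79.38; 3: μ=3.6, E[X²]=25.92.
E[X] = 0.25·2.6 + 0.25·6.3 + 0.5·3.6 = 4.025.
E[X²] = 0.25·13.52 + 0.25·79.38 + 0.5·25.92 = 36.185.
Var(X) = E[X²] − (E[X])² = 36.185 − 16.2006 = 19.9844.
SD(X) = √19.9844 = 4.47039.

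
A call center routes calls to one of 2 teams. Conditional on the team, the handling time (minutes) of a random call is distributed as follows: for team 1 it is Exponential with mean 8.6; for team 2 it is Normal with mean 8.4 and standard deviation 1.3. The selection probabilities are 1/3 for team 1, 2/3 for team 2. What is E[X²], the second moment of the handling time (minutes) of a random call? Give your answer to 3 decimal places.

For each component E[X²] = Var + (mean)², giving 1: 147.92; 2: 72.25.
Overall E[X²] = 0.333333·147.92 + 0.666667·72.25 = 97.4733.

97.473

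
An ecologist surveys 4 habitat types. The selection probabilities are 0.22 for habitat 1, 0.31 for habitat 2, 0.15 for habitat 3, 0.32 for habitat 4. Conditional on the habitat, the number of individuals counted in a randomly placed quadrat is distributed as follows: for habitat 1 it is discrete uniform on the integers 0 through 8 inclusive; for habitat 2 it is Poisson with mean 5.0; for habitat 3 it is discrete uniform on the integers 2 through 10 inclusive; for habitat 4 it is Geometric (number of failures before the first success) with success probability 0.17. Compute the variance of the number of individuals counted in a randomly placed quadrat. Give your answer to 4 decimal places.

13.5698

Per component, 1: μ=4, E[X²]=22.6667; 2: μ=5, E[X²]=30; 3: μ=6, E[X²]=42.6667; 4: μ=4.88235, E[X²]=52.5571.
E[X] = 0.22·4 + 0.31·5 + 0.15·6 + 0.32·4.88235 = 4.89235.
E[X²] = 0.22·22.6667 + 0.31·30 + 0.15·42.6667 + 0.32·52.5571 = 37.5049.
Var(X) = E[X²] − (E[X])² = 37.5049 − 23.9351 = 13.5698.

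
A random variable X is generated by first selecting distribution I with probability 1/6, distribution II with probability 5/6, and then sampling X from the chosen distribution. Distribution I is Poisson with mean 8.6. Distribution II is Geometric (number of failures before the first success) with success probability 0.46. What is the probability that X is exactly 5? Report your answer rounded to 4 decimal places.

Conditional on each component, P(X = 5): I: 0.0721736; II: 0.0211216.
By total probability, P(X = 5) = 0.166667·0.0721736 + 0.833333·0.0211216 = 0.0296303.

0.0296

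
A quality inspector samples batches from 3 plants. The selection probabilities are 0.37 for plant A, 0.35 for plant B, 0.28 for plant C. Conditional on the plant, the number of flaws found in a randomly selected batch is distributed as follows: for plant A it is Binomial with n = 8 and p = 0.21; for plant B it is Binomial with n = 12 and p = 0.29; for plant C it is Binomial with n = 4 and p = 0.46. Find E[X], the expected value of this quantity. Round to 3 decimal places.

2.355

Component means — A: 1.68; B: 3.48; C: 1.84.
E[X] = 0.37·1.68 + 0.35·3.48 + 0.28·1.84 = 2.3548.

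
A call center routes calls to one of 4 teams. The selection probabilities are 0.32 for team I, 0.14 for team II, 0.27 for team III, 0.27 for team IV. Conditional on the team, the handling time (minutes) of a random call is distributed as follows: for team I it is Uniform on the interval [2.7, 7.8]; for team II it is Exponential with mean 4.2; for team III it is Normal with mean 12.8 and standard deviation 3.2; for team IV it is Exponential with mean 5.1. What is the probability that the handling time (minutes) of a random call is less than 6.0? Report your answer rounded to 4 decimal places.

0.5048

Conditional on each team, P(X < 6.0): I: 0.647059; II: 0.760349; III: 0.0167933; IV: 0.691635.
By total probability, P(X < 6.0) = 0.32·0.647059 + 0.14·0.760349 + 0.27·0.0167933 + 0.27·0.691635 = 0.504783.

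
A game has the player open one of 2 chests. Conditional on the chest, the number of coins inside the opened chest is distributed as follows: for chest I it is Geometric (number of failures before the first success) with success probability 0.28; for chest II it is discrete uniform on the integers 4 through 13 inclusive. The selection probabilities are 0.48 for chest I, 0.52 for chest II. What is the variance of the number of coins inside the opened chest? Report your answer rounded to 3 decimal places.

17.471

Per component, I: μ=2.57143, E[X²]=15.7959; II: μ=8.5, E[X²]=80.5.
E[X] = 0.48·2.57143 + 0.52·8.5 = 5.65429.
E[X²] = 0.48·15.7959 + 0.52·80.5 = 49.442.
Var(X) = E[X²] − (E[X])² = 49.442 − 31.9709 = 17.4711.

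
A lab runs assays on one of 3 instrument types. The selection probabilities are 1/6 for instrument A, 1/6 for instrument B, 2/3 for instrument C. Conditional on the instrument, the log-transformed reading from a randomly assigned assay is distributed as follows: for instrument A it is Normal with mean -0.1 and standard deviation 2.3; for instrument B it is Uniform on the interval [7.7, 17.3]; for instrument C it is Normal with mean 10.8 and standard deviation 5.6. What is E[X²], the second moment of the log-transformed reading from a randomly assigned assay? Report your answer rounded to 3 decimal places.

126.872

For each component E[X²] = Var + (mean)², giving A: 5.3; B: 163.93; C: 148.
Overall E[X²] = 0.166667·5.3 + 0.166667·163.93 + 0.666667·148 = 126.872.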